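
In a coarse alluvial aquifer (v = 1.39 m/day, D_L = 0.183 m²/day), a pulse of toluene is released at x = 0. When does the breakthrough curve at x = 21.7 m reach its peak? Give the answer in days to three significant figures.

15.5 days

For the 1D instantaneous-source solution, setting ∂C/∂t = 0 at fixed x gives v²t² + 2Dt − x² = 0, so t = (√(D² + v²x²) − D)/v².
√(D² + v²x²) = √(0.183² + 1.39² × 21.7²) = 30.16; v² = 1.9321.
t = (30.16 − 0.183)/1.9321 = 15.5 days (vs. the pure-advection estimate x/v = 15.6 d).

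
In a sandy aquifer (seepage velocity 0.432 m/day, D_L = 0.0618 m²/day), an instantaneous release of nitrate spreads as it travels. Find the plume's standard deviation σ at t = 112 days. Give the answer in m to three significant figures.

3.72 m

Dispersive spreading gives a Gaussian with σ² = 2Dt; advection only shifts the center.
σ = √(2 × 0.0618 × 112) = 3.72 m.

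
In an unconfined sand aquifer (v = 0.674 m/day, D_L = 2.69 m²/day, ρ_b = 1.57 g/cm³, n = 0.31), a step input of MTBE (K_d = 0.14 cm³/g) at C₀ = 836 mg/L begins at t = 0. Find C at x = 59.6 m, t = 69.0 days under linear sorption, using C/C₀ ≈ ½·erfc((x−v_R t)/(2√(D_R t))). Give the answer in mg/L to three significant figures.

11.7 mg/L

Retardation factor R = 1 + ρ_b·K_d/n = 1 + 1.57 × 0.14/0.31 = 1.709.
Sorption retards both mechanisms: v_R = v/R = 0.3944 m/day, D_R = D/R = 1.574 m²/day.
v_R·t = 0.3944 × 69.0 = 27.2136 m; 2√(D_R t) = 20.84 m; argument = (59.6 − 27.2136)/20.84 = 1.554.
C = C₀ × ½·erfc(1.554) = 836 × 0.01399 = 11.7 mg/L.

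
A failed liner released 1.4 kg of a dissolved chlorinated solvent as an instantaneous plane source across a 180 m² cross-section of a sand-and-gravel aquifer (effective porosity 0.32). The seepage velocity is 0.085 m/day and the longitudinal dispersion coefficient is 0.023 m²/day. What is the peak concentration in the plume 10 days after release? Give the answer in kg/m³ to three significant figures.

0.0143 kg/m³

The peak of an instantaneous 1D plume sits at x = vt; there the Gaussian factor is 1 and C_max = M/(n_e·A·√(4πDt)), where n_e·A is the pore area the mass is dissolved in.
√(4πDt) = √(4π × 0.023 × 10) = 1.700 m, so C_max = 1.4/(0.32 × 180 × 1.700) = 0.0143 kg/m³.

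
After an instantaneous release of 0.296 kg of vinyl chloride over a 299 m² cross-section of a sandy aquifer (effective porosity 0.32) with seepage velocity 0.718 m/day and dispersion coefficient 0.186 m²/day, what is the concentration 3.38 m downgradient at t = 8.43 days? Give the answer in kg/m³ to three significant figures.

0.000223 kg/m³

For an instantaneous plane source, C(x,t) = M/(n_e·A·√(4πDt)) · exp(−(x−vt)²/(4Dt)), with n_e·A the pore (flow) area.
Plume center vt = 0.718 × 8.43 = 6.05274 m, so the well at 3.38 m is 2.67274 m upgradient of the peak.
√(4πDt) = 4.439 m, giving peak height M/(n_e·A·√(4πDt)) = 0.296/(0.32 × 299 × 4.439) = 0.0006969 kg/m³.
(x−vt)²/(4Dt) = (-2.67274)²/(4 × 0.186 × 8.43) = 1.139; exp(−1.139) = 0.3201.
C = 0.0006969 × 0.3201 = 0.000223 kg/m³.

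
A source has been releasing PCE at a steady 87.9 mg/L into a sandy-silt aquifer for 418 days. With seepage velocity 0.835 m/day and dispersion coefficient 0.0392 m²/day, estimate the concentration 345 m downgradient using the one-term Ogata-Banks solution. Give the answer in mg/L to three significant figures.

66.7 mg/L

For a continuous step input, C/C₀ ≈ ½·erfc((x−vt)/(2√(Dt))).
vt = 0.835 × 418 = 349.03 m and 2√(Dt) = 2√(0.0392 × 418) = 8.096 m.
Argument (x−vt)/(2√(Dt)) = (345 − 349.03)/8.096 = -0.4978; ½·erfc(-0.4978) = 0.7593.
C = 87.9 × 0.7593 = 66.7 mg/L.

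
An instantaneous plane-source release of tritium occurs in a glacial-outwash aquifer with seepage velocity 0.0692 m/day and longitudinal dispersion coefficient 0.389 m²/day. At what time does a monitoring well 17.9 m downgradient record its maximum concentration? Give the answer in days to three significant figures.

190 days

For the 1D instantaneous-source solution, setting ∂C/∂t = 0 at fixed x gives v²t² + 2Dt − x² = 0, so t = (√(D² + v²x²) − D)/v².
√(D² + v²x²) = √(0.389² + 0.0692² × 17.9²) = 1.298; v² = 0.00478864.
t = (1.298 − 0.389)/0.00478864 = 190 days (vs. the pure-advection estimate x/v = 259 d).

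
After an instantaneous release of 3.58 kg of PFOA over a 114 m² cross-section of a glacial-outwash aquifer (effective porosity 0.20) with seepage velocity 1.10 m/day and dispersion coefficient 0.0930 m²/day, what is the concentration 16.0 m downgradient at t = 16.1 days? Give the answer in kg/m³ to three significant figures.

For an instantaneous plane source, C(x,t) = M/(n_e·A·√(4πDt)) · exp(−(x−vt)²/(4Dt)), with n_e·A the pore (flow) area.
Plume center vt = 1.10 × 16.1 = 17.71 m, so the well at 16.0 m is 1.71 m upgradient of the peak.
√(4πDt) = 4.338 m, giving peak height M/(n_e·A·√(4πDt)) = 3.58/(0.20 × 114 × 4.338) = 0.03620 kg/m³.
(x−vt)²/(4Dt) = (-1.71)²/(4 × 0.0930 × 16.1) = 0.4882; exp(−0.4882) = 0.6137.
C = 0.03620 × 0.6137 = 0.0222 kg/m³.

0.0222 kg/m³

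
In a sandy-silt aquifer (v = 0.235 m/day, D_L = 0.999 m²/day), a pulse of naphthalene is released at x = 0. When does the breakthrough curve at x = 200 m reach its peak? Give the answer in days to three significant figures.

833 days

For the 1D instantaneous-source solution, setting ∂C/∂t = 0 at fixed x gives v²t² + 2Dt − x² = 0, so t = (√(D² + v²x²) − D)/v².
√(D² + v²x²) = √(0.999² + 0.235² × 200²) = 47.01; v² = 0.055225.
t = (47.01 − 0.999)/0.055225 = 833 days (vs. the pure-advection estimate x/v = 851 d).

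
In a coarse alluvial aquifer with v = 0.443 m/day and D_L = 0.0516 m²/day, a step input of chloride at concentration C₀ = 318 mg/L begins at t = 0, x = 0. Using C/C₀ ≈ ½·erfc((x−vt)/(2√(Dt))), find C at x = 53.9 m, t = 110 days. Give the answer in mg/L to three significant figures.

For a continuous step input, C/C₀ ≈ ½·erfc((x−vt)/(2√(Dt))).
vt = 0.443 × 110 = 48.73 m and 2√(Dt) = 2√(0.0516 × 110) = 4.765 m.
Argument (x−vt)/(2√(Dt)) = (53.9 − 48.73)/4.765 = 1.085; ½·erfc(1.085) = 0.06246.
C = 318 × 0.06246 = 19.9 mg/L.

19.9 mg/L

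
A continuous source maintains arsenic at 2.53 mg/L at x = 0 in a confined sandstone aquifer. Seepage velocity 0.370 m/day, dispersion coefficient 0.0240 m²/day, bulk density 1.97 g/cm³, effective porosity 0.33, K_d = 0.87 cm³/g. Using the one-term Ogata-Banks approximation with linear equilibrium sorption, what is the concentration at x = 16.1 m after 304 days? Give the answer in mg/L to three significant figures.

Retardation factor R = 1 + ρ_b·K_d/n = 1 + 1.97 × 0.87/0.33 = 6.194.
Sorption retards both mechanisms: v_R = v/R = 0.05974 m/day, D_R = D/R = 0.003875 m²/day.
v_R·t = 0.05974 × 304 = 18.16096 m; 2√(D_R t) = 2.171 m; argument = (16.1 − 18.16096)/2.171 = -0.9493.
C = C₀ × ½·erfc(-0.9493) = 2.53 × 0.9103 = 2.30 mg/L.

2.30 mg/L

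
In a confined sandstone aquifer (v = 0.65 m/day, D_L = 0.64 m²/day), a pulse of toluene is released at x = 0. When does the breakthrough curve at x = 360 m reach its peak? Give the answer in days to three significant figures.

For the 1D instantaneous-source solution, setting ∂C/∂t = 0 at fixed x gives v²t² + 2Dt − x² = 0, so t = (√(D² + v²x²) − D)/v².
√(D² + v²x²) = √(0.64² + 0.65² × 360²) = 234.0; v² = 0.4225.
t = (234.0 − 0.64)/0.4225 = 552 days (vs. the pure-advection estimate x/v = 554 d).

552 days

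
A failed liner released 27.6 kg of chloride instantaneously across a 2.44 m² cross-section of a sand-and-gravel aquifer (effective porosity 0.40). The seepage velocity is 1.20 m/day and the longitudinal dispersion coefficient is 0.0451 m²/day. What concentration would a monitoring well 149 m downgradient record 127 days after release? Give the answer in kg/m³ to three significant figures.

For an instantaneous plane source, C(x,t) = M/(n_e·A·√(4πDt)) · exp(−(x−vt)²/(4Dt)), with n_e·A the pore (flow) area.
Plume center vt = 1.20 × 127 = 152.4 m, so the well at 149 m is 3.4 m upgradient of the peak.
√(4πDt) = 8.484 m, giving peak height M/(n_e·A·√(4πDt)) = 27.6/(0.40 × 2.44 × 8.484) = 3.333 kg/m³.
(x−vt)²/(4Dt) = (-3.4)²/(4 × 0.0451 × 127) = 0.5046; exp(−0.5046) = 0.6037.
C = 3.333 × 0.6037 = 2.01 kg/m³.

2.01 kg/m³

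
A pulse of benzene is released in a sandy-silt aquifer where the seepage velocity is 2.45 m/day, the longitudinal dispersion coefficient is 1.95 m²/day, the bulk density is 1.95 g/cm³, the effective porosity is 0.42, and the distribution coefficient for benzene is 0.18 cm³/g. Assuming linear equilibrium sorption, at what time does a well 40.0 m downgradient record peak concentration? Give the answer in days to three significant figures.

29.4 days

Retardation factor R = 1 + ρ_b·K_d/n = 1 + 1.95 × 0.18/0.42 = 1.836.
Sorption retards both mechanisms: v_R = v/R = 1.334 m/day, D_R = D/R = 1.062 m²/day.
Peak time from v_R²t² + 2D_R t − x² = 0: t = (√(D_R² + v_R²x²) − D_R)/v_R².
√(D_R² + v_R²x²) = √(1.062² + 1.334² × 40.0²) = 53.37; v_R² = 1.780.
t = (53.37 − 1.062)/1.780 = 29.4 days.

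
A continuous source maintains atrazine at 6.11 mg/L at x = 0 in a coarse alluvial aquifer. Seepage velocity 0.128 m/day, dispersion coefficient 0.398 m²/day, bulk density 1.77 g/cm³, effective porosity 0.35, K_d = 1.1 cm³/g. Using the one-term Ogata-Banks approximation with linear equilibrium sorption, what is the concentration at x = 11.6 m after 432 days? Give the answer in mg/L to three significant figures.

2.02 mg/L

Retardation factor R = 1 + ρ_b·K_d/n = 1 + 1.77 × 1.1/0.35 = 6.563.
Sorption retards both mechanisms: v_R = v/R = 0.01950 m/day, D_R = D/R = 0.06064 m²/day.
v_R·t = 0.01950 × 432 = 8.424 m; 2√(D_R t) = 10.24 m; argument = (11.6 − 8.424)/10.24 = 0.3102.
C = C₀ × ½·erfc(0.3102) = 6.11 × 0.3304 = 2.02 mg/L.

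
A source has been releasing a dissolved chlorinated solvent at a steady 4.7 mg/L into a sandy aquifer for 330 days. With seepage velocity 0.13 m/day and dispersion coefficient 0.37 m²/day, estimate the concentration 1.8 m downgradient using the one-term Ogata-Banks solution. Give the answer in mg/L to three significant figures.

For a continuous step input, C/C₀ ≈ ½·erfc((x−vt)/(2√(Dt))).
vt = 0.13 × 330 = 42.9 m and 2√(Dt) = 2√(0.37 × 330) = 22.10 m.
Argument (x−vt)/(2√(Dt)) = (1.8 − 42.9)/22.10 = -1.860; ½·erfc(-1.860) = 0.9957.
C = 4.7 × 0.9957 = 4.68 mg/L.

4.68 mg/L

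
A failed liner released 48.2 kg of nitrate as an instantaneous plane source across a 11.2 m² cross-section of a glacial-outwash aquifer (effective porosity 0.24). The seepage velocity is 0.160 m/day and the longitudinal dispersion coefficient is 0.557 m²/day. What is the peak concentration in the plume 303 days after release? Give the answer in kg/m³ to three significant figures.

The peak of an instantaneous 1D plume sits at x = vt; there the Gaussian factor is 1 and C_max = M/(n_e·A·√(4πDt)), where n_e·A is the pore area the mass is dissolved in.
√(4πDt) = √(4π × 0.557 × 303) = 46.05 m, so C_max = 48.2/(0.24 × 11.2 × 46.05) = 0.389 kg/m³.

0.389 kg/m³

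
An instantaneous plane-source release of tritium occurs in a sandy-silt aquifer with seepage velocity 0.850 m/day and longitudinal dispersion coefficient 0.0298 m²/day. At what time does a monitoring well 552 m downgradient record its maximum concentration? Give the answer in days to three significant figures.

For the 1D instantaneous-source solution, setting ∂C/∂t = 0 at fixed x gives v²t² + 2Dt − x² = 0, so t = (√(D² + v²x²) − D)/v².
√(D² + v²x²) = √(0.0298² + 0.850² × 552²) = 469.2; v² = 0.7225.
t = (469.2 − 0.0298)/0.7225 = 649 days (vs. the pure-advection estimate x/v = 649 d).

649 days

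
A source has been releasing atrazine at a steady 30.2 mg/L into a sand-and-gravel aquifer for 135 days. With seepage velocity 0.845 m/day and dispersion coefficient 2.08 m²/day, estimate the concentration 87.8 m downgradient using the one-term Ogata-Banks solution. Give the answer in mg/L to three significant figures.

26.2 mg/L

For a continuous step input, C/C₀ ≈ ½·erfc((x−vt)/(2√(Dt))).
vt = 0.845 × 135 = 114.075 m and 2√(Dt) = 2√(2.08 × 135) = 33.51 m.
Argument (x−vt)/(2√(Dt)) = (87.8 − 114.075)/33.51 = -0.7841; ½·erfc(-0.7841) = 0.8663.
C = 30.2 × 0.8663 = 26.2 mg/L.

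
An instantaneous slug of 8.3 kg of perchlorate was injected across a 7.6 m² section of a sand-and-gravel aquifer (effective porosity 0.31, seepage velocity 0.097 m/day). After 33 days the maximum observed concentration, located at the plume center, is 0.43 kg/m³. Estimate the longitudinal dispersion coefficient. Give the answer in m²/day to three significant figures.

0.162 m²/day

At the plume center C_max = M/(n_e·A·√(4πDt)), so D = M²/(4πt·(n_e·A·C_max)²).
n_e·A·C_max = 0.31 × 7.6 × 0.43 = 1.013 kg/m.
D = 8.3²/(4π × 33 × 1.013²) = 0.162 m²/day.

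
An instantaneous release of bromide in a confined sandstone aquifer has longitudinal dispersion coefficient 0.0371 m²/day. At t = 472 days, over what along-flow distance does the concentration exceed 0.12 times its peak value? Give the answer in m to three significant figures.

The plume is Gaussian with σ = √(2Dt) = √(2 × 0.0371 × 472) = 5.918 m.
C/C_peak = exp(−Δx²/(2σ²)) = 0.12 ⇒ Δx = σ·√(−2 ln 0.12) = 5.918 × 2.059 = 12.19 m.
Width = 2Δx = 24.4 m.

24.4 m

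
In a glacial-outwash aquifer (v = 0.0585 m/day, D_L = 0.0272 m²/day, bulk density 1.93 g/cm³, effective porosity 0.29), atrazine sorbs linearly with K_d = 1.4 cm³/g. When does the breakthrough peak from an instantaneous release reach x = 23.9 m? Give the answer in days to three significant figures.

4130 days

Retardation factor R = 1 + ρ_b·K_d/n = 1 + 1.93 × 1.4/0.29 = 10.32.
Sorption retards both mechanisms: v_R = v/R = 0.005669 m/day, D_R = D/R = 0.002636 m²/day.
Peak time from v_R²t² + 2D_R t − x² = 0: t = (√(D_R² + v_R²x²) − D_R)/v_R².
√(D_R² + v_R²x²) = √(0.002636² + 0.005669² × 23.9²) = 0.1355; v_R² = 3.214e-05.
t = (0.1355 − 0.002636)/3.214e-05 = 4130 days.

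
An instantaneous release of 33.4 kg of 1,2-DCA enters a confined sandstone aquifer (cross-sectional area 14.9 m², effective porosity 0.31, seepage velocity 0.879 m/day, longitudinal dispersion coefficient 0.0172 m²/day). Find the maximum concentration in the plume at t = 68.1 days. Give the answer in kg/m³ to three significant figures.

The peak of an instantaneous 1D plume sits at x = vt; there the Gaussian factor is 1 and C_max = M/(n_e·A·√(4πDt)), where n_e·A is the pore area the mass is dissolved in.
√(4πDt) = √(4π × 0.0172 × 68.1) = 3.837 m, so C_max = 33.4/(0.31 × 14.9 × 3.837) = 1.88 kg/m³.

1.88 kg/m³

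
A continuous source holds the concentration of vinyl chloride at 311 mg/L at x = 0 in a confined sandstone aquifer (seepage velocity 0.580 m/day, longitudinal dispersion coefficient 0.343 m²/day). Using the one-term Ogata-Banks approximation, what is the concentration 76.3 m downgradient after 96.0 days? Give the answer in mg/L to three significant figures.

1.72 mg/L

For a continuous step input, C/C₀ ≈ ½·erfc((x−vt)/(2√(Dt))).
vt = 0.580 × 96.0 = 55.68 m and 2√(Dt) = 2√(0.343 × 96.0) = 11.48 m.
Argument (x−vt)/(2√(Dt)) = (76.3 − 55.68)/11.48 = 1.796; ½·erfc(1.796) = 0.005544.
C = 311 × 0.005544 = 1.72 mg/L.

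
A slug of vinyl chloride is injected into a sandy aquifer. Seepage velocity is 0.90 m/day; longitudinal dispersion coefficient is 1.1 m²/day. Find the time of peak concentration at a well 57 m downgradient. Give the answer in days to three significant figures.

62.0 days

For the 1D instantaneous-source solution, setting ∂C/∂t = 0 at fixed x gives v²t² + 2Dt − x² = 0, so t = (√(D² + v²x²) − D)/v².
√(D² + v²x²) = √(1.1² + 0.90² × 57²) = 51.31; v² = 0.81.
t = (51.31 − 1.1)/0.81 = 62.0 days (vs. the pure-advection estimate x/v = 63.3 d).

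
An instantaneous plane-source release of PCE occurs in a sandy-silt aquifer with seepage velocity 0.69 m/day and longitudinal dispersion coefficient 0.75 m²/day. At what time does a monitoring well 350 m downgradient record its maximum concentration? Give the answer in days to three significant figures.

506 days

For the 1D instantaneous-source solution, setting ∂C/∂t = 0 at fixed x gives v²t² + 2Dt − x² = 0, so t = (√(D² + v²x²) − D)/v².
√(D² + v²x²) = √(0.75² + 0.69² × 350²) = 241.5; v² = 0.4761.
t = (241.5 − 0.75)/0.4761 = 506 days (vs. the pure-advection estimate x/v = 507 d).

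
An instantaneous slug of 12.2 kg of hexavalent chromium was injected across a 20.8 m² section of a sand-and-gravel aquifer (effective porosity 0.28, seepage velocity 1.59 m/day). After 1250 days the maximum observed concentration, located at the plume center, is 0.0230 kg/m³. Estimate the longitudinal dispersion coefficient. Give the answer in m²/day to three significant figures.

At the plume center C_max = M/(n_e·A·√(4πDt)), so D = M²/(4πt·(n_e·A·C_max)²).
n_e·A·C_max = 0.28 × 20.8 × 0.0230 = 0.1340 kg/m.
D = 12.2²/(4π × 1250 × 0.1340²) = 0.528 m²/day.

0.528 m²/day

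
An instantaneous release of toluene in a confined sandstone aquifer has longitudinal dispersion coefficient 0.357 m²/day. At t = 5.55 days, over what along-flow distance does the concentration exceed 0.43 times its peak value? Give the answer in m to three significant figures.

The plume is Gaussian with σ = √(2Dt) = √(2 × 0.357 × 5.55) = 1.991 m.
C/C_peak = exp(−Δx²/(2σ²)) = 0.43 ⇒ Δx = σ·√(−2 ln 0.43) = 1.991 × 1.299 = 2.586 m.
Width = 2Δx = 5.17 m.

5.17 m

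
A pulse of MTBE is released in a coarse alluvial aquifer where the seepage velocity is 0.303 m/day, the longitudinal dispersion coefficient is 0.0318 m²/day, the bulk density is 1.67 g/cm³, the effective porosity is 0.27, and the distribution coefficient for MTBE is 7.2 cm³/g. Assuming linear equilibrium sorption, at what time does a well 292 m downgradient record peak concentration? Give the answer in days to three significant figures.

43900 days

Retardation factor R = 1 + ρ_b·K_d/n = 1 + 1.67 × 7.2/0.27 = 45.53.
Sorption retards both mechanisms: v_R = v/R = 0.006655 m/day, D_R = D/R = 0.0006984 m²/day.
Peak time from v_R²t² + 2D_R t − x² = 0: t = (√(D_R² + v_R²x²) − D_R)/v_R².
√(D_R² + v_R²x²) = √(0.0006984² + 0.006655² × 292²) = 1.943; v_R² = 4.429e-05.
t = (1.943 − 0.0006984)/4.429e-05 = 43900 days.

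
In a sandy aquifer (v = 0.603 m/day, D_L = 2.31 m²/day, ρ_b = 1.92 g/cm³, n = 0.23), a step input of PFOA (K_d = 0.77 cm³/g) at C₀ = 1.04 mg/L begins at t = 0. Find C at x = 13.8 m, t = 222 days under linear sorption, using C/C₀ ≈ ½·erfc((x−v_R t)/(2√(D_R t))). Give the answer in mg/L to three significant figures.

Retardation factor R = 1 + ρ_b·K_d/n = 1 + 1.92 × 0.77/0.23 = 7.428.
Sorption retards both mechanisms: v_R = v/R = 0.08118 m/day, D_R = D/R = 0.3110 m²/day.
v_R·t = 0.08118 × 222 = 18.02196 m; 2√(D_R t) = 16.62 m; argument = (13.8 − 18.02196)/16.62 = -0.2540.
C = C₀ × ½·erfc(-0.2540) = 1.04 × 0.6403 = 0.666 mg/L.

0.666 mg/L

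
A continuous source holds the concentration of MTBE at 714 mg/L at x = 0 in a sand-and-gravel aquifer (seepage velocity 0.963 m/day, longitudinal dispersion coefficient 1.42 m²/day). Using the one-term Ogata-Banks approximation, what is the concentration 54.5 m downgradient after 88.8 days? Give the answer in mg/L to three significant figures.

696 mg/L

For a continuous step input, C/C₀ ≈ ½·erfc((x−vt)/(2√(Dt))).
vt = 0.963 × 88.8 = 85.5144 m and 2√(Dt) = 2√(1.42 × 88.8) = 22.46 m.
Argument (x−vt)/(2√(Dt)) = (54.5 − 85.5144)/22.46 = -1.381; ½·erfc(-1.381) = 0.9746.
C = 714 × 0.9746 = 696 mg/L.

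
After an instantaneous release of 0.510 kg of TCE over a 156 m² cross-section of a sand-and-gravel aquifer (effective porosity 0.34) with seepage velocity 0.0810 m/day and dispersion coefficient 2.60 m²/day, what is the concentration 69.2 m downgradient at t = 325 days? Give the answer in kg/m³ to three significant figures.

5.42e-05 kg/m³

For an instantaneous plane source, C(x,t) = M/(n_e·A·√(4πDt)) · exp(−(x−vt)²/(4Dt)), with n_e·A the pore (flow) area.
Plume center vt = 0.0810 × 325 = 26.325 m, so the well at 69.2 m is 42.875 m downgradient of the peak.
√(4πDt) = 103.0 m, giving peak height M/(n_e·A·√(4πDt)) = 0.510/(0.34 × 156 × 103.0) = 9.335e-05 kg/m³.
(x−vt)²/(4Dt) = (42.875)²/(4 × 2.60 × 325) = 0.5439; exp(−0.5439) = 0.5805.
C = 9.335e-05 × 0.5805 = 5.42e-05 kg/m³.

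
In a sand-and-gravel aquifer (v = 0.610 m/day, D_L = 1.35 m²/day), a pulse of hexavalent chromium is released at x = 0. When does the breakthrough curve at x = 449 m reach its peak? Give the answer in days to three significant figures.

For the 1D instantaneous-source solution, setting ∂C/∂t = 0 at fixed x gives v²t² + 2Dt − x² = 0, so t = (√(D² + v²x²) − D)/v².
√(D² + v²x²) = √(1.35² + 0.610² × 449²) = 273.9; v² = 0.3721.
t = (273.9 − 1.35)/0.3721 = 732 days (vs. the pure-advection estimate x/v = 736 d).

732 days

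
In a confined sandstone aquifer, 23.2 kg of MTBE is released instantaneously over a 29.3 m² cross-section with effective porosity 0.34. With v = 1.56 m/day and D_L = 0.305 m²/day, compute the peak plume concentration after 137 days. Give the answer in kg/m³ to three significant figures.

0.102 kg/m³

The peak of an instantaneous 1D plume sits at x = vt; there the Gaussian factor is 1 and C_max = M/(n_e·A·√(4πDt)), where n_e·A is the pore area the mass is dissolved in.
√(4πDt) = √(4π × 0.305 × 137) = 22.91 m, so C_max = 23.2/(0.34 × 29.3 × 22.91) = 0.102 kg/m³.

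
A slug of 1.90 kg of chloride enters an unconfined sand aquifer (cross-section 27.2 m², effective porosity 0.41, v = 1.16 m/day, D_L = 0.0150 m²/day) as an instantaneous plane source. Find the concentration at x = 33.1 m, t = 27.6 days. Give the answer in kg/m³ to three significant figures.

For an instantaneous plane source, C(x,t) = M/(n_e·A·√(4πDt)) · exp(−(x−vt)²/(4Dt)), with n_e·A the pore (flow) area.
Plume center vt = 1.16 × 27.6 = 32.016 m, so the well at 33.1 m is 1.084 m downgradient of the peak.
√(4πDt) = 2.281 m, giving peak height M/(n_e·A·√(4πDt)) = 1.90/(0.41 × 27.2 × 2.281) = 0.07469 kg/m³.
(x−vt)²/(4Dt) = (1.084)²/(4 × 0.0150 × 27.6) = 0.7096; exp(−0.7096) = 0.4918.
C = 0.07469 × 0.4918 = 0.0367 kg/m³.

0.0367 kg/m³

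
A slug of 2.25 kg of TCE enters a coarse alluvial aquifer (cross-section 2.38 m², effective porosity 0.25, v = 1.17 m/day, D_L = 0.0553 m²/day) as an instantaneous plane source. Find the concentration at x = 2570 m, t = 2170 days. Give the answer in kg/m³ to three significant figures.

0.0130 kg/m³

For an instantaneous plane source, C(x,t) = M/(n_e·A·√(4πDt)) · exp(−(x−vt)²/(4Dt)), with n_e·A the pore (flow) area.
Plume center vt = 1.17 × 2170 = 2538.9 m, so the well at 2570 m is 31.1 m downgradient of the peak.
√(4πDt) = 38.83 m, giving peak height M/(n_e·A·√(4πDt)) = 2.25/(0.25 × 2.38 × 38.83) = 0.09739 kg/m³.
(x−vt)²/(4Dt) = (31.1)²/(4 × 0.0553 × 2170) = 2.015; exp(−2.015) = 0.1333.
C = 0.09739 × 0.1333 = 0.0130 kg/m³.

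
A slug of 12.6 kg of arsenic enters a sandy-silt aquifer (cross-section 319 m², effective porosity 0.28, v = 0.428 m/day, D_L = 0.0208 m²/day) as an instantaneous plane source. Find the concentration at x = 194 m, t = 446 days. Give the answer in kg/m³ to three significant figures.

For an instantaneous plane source, C(x,t) = M/(n_e·A·√(4πDt)) · exp(−(x−vt)²/(4Dt)), with n_e·A the pore (flow) area.
Plume center vt = 0.428 × 446 = 190.888 m, so the well at 194 m is 3.112 m downgradient of the peak.
√(4πDt) = 10.80 m, giving peak height M/(n_e·A·√(4πDt)) = 12.6/(0.28 × 319 × 10.80) = 0.01306 kg/m³.
(x−vt)²/(4Dt) = (3.112)²/(4 × 0.0208 × 446) = 0.2610; exp(−0.2610) = 0.7703.
C = 0.01306 × 0.7703 = 0.0101 kg/m³.

0.0101 kg/m³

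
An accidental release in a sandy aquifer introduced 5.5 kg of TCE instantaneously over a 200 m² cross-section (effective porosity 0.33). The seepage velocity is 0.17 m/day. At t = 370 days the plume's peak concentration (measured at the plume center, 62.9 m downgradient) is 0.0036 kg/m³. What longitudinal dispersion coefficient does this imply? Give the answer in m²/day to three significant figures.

0.115 m²/day

At the plume center C_max = M/(n_e·A·√(4πDt)), so D = M²/(4πt·(n_e·A·C_max)²).
n_e·A·C_max = 0.33 × 200 × 0.0036 = 0.2376 kg/m.
D = 5.5²/(4π × 370 × 0.2376²) = 0.115 m²/day.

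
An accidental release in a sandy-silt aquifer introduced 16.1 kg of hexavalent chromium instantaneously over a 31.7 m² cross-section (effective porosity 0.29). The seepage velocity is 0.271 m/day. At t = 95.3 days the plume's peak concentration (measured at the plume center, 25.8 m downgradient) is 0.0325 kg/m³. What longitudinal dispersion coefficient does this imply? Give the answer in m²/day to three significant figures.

2.42 m²/day

At the plume center C_max = M/(n_e·A·√(4πDt)), so D = M²/(4πt·(n_e·A·C_max)²).
n_e·A·C_max = 0.29 × 31.7 × 0.0325 = 0.2988 kg/m.
D = 16.1²/(4π × 95.3 × 0.2988²) = 2.42 m²/day.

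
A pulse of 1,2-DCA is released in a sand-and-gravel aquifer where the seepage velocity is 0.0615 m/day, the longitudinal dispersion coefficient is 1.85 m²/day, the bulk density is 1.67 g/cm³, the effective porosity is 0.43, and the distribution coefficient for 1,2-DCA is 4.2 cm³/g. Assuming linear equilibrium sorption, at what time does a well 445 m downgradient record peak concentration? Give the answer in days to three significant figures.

Retardation factor R = 1 + ρ_b·K_d/n = 1 + 1.67 × 4.2/0.43 = 17.31.
Sorption retards both mechanisms: v_R = v/R = 0.003553 m/day, D_R = D/R = 0.1069 m²/day.
Peak time from v_R²t² + 2D_R t − x² = 0: t = (√(D_R² + v_R²x²) − D_R)/v_R².
√(D_R² + v_R²x²) = √(0.1069² + 0.003553² × 445²) = 1.585; v_R² = 1.262e-05.
t = (1.585 − 0.1069)/1.262e-05 = 117000 days.

117000 days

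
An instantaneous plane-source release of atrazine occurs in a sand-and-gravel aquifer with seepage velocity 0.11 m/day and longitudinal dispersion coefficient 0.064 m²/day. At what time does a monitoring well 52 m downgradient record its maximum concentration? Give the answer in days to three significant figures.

467 days

For the 1D instantaneous-source solution, setting ∂C/∂t = 0 at fixed x gives v²t² + 2Dt − x² = 0, so t = (√(D² + v²x²) − D)/v².
√(D² + v²x²) = √(0.064² + 0.11² × 52²) = 5.720; v² = 0.0121.
t = (5.720 − 0.064)/0.0121 = 467 days (vs. the pure-advection estimate x/v = 473 d).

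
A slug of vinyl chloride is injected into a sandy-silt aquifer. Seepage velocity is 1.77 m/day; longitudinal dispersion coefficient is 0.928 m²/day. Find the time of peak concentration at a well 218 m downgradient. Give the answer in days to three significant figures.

For the 1D instantaneous-source solution, setting ∂C/∂t = 0 at fixed x gives v²t² + 2Dt − x² = 0, so t = (√(D² + v²x²) − D)/v².
√(D² + v²x²) = √(0.928² + 1.77² × 218²) = 385.9; v² = 3.1329.
t = (385.9 − 0.928)/3.1329 = 123 days (vs. the pure-advection estimate x/v = 123 d).

123 days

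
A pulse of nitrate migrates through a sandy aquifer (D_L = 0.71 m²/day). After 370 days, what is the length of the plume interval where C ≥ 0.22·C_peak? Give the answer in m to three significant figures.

79.8 m

The plume is Gaussian with σ = √(2Dt) = √(2 × 0.71 × 370) = 22.92 m.
C/C_peak = exp(−Δx²/(2σ²)) = 0.22 ⇒ Δx = σ·√(−2 ln 0.22) = 22.92 × 1.740 = 39.88 m.
Width = 2Δx = 79.8 m.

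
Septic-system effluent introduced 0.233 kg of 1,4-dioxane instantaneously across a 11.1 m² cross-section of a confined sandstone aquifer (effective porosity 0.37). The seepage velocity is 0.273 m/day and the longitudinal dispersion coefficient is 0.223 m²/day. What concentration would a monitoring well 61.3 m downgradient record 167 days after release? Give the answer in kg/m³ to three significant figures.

0.000500 kg/m³

For an instantaneous plane source, C(x,t) = M/(n_e·A·√(4πDt)) · exp(−(x−vt)²/(4Dt)), with n_e·A the pore (flow) area.
Plume center vt = 0.273 × 167 = 45.591 m, so the well at 61.3 m is 15.709 m downgradient of the peak.
√(4πDt) = 21.63 m, giving peak height M/(n_e·A·√(4πDt)) = 0.233/(0.37 × 11.1 × 21.63) = 0.002623 kg/m³.
(x−vt)²/(4Dt) = (15.709)²/(4 × 0.223 × 167) = 1.657; exp(−1.657) = 0.1907.
C = 0.002623 × 0.1907 = 0.000500 kg/m³.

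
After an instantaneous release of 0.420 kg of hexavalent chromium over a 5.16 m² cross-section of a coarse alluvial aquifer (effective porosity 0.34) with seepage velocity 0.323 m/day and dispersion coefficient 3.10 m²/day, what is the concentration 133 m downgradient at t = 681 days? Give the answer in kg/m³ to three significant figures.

For an instantaneous plane source, C(x,t) = M/(n_e·A·√(4πDt)) · exp(−(x−vt)²/(4Dt)), with n_e·A the pore (flow) area.
Plume center vt = 0.323 × 681 = 219.963 m, so the well at 133 m is 86.963 m upgradient of the peak.
√(4πDt) = 162.9 m, giving peak height M/(n_e·A·√(4πDt)) = 0.420/(0.34 × 5.16 × 162.9) = 0.001470 kg/m³.
(x−vt)²/(4Dt) = (-86.963)²/(4 × 3.10 × 681) = 0.8956; exp(−0.8956) = 0.4084.
C = 0.001470 × 0.4084 = 0.000600 kg/m³.

0.000600 kg/m³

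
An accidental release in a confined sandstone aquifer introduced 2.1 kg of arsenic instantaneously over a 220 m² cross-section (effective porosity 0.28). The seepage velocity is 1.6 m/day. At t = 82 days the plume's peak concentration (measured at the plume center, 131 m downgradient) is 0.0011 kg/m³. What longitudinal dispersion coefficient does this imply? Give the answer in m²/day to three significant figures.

At the plume center C_max = M/(n_e·A·√(4πDt)), so D = M²/(4πt·(n_e·A·C_max)²).
n_e·A·C_max = 0.28 × 220 × 0.0011 = 0.06776 kg/m.
D = 2.1²/(4π × 82 × 0.06776²) = 0.932 m²/day.

0.932 m²/day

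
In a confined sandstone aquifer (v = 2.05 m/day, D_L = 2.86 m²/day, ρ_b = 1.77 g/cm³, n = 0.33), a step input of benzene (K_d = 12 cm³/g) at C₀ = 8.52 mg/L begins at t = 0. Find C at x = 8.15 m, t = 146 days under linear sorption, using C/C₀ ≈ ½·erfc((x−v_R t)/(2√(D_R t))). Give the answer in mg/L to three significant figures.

1.35 mg/L

Retardation factor R = 1 + ρ_b·K_d/n = 1 + 1.77 × 12/0.33 = 65.36.
Sorption retards both mechanisms: v_R = v/R = 0.03136 m/day, D_R = D/R = 0.04376 m²/day.
v_R·t = 0.03136 × 146 = 4.57856 m; 2√(D_R t) = 5.055 m; argument = (8.15 − 4.57856)/5.055 = 0.7065.
C = C₀ × ½·erfc(0.7065) = 8.52 × 0.1589 = 1.35 mg/L.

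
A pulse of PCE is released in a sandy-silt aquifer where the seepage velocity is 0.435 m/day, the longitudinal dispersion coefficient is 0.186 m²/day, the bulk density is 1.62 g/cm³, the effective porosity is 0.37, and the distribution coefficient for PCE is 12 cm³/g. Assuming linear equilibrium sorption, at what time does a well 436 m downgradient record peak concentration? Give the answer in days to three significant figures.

Retardation factor R = 1 + ρ_b·K_d/n = 1 + 1.62 × 12/0.37 = 53.54.
Sorption retards both mechanisms: v_R = v/R = 0.008125 m/day, D_R = D/R = 0.003474 m²/day.
Peak time from v_R²t² + 2D_R t − x² = 0: t = (√(D_R² + v_R²x²) − D_R)/v_R².
√(D_R² + v_R²x²) = √(0.003474² + 0.008125² × 436²) = 3.543; v_R² = 6.602e-05.
t = (3.543 − 0.003474)/6.602e-05 = 53600 days.

53600 days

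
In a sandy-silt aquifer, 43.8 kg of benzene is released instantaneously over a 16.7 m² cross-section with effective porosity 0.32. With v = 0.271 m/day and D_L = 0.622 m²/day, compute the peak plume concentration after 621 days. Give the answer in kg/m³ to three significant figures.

0.118 kg/m³

The peak of an instantaneous 1D plume sits at x = vt; there the Gaussian factor is 1 and C_max = M/(n_e·A·√(4πDt)), where n_e·A is the pore area the mass is dissolved in.
√(4πDt) = √(4π × 0.622 × 621) = 69.67 m, so C_max = 43.8/(0.32 × 16.7 × 69.67) = 0.118 kg/m³.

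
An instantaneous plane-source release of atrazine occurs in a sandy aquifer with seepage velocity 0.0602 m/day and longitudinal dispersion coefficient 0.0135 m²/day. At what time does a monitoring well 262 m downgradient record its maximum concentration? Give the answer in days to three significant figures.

For the 1D instantaneous-source solution, setting ∂C/∂t = 0 at fixed x gives v²t² + 2Dt − x² = 0, so t = (√(D² + v²x²) − D)/v².
√(D² + v²x²) = √(0.0135² + 0.0602² × 262²) = 15.77; v² = 0.00362404.
t = (15.77 − 0.0135)/0.00362404 = 4350 days (vs. the pure-advection estimate x/v = 4350 d).

4350 days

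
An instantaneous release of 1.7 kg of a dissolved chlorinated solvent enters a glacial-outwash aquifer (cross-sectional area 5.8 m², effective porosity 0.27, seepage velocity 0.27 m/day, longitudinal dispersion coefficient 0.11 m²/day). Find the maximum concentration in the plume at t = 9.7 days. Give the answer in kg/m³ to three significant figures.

The peak of an instantaneous 1D plume sits at x = vt; there the Gaussian factor is 1 and C_max = M/(n_e·A·√(4πDt)), where n_e·A is the pore area the mass is dissolved in.
√(4πDt) = √(4π × 0.11 × 9.7) = 3.662 m, so C_max = 1.7/(0.27 × 5.8 × 3.662) = 0.296 kg/m³.

0.296 kg/m³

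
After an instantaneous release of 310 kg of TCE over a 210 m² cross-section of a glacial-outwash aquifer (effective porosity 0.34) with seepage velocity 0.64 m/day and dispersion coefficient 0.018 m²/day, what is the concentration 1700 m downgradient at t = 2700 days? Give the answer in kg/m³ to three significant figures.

0.00311 kg/m³

For an instantaneous plane source, C(x,t) = M/(n_e·A·√(4πDt)) · exp(−(x−vt)²/(4Dt)), with n_e·A the pore (flow) area.
Plume center vt = 0.64 × 2700 = 1728 m, so the well at 1700 m is 28 m upgradient of the peak.
√(4πDt) = 24.71 m, giving peak height M/(n_e·A·√(4πDt)) = 310/(0.34 × 210 × 24.71) = 0.1757 kg/m³.
(x−vt)²/(4Dt) = (-28)²/(4 × 0.018 × 2700) = 4.033; exp(−4.033) = 0.01772.
C = 0.1757 × 0.01772 = 0.00311 kg/m³.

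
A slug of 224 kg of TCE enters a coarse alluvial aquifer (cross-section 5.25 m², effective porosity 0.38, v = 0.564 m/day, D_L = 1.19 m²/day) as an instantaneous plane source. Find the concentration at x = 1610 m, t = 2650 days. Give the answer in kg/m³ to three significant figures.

0.196 kg/m³

For an instantaneous plane source, C(x,t) = M/(n_e·A·√(4πDt)) · exp(−(x−vt)²/(4Dt)), with n_e·A the pore (flow) area.
Plume center vt = 0.564 × 2650 = 1494.6 m, so the well at 1610 m is 115.4 m downgradient of the peak.
√(4πDt) = 199.1 m, giving peak height M/(n_e·A·√(4πDt)) = 224/(0.38 × 5.25 × 199.1) = 0.5639 kg/m³.
(x−vt)²/(4Dt) = (115.4)²/(4 × 1.19 × 2650) = 1.056; exp(−1.056) = 0.3478.
C = 0.5639 × 0.3478 = 0.196 kg/m³.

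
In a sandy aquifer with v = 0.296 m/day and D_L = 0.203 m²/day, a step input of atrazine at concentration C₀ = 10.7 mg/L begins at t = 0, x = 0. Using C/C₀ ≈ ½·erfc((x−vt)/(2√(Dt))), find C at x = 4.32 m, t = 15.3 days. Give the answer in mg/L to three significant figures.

5.71 mg/L

For a continuous step input, C/C₀ ≈ ½·erfc((x−vt)/(2√(Dt))).
vt = 0.296 × 15.3 = 4.5288 m and 2√(Dt) = 2√(0.203 × 15.3) = 3.525 m.
Argument (x−vt)/(2√(Dt)) = (4.32 − 4.5288)/3.525 = -0.05923; ½·erfc(-0.05923) = 0.5334.
C = 10.7 × 0.5334 = 5.71 mg/L.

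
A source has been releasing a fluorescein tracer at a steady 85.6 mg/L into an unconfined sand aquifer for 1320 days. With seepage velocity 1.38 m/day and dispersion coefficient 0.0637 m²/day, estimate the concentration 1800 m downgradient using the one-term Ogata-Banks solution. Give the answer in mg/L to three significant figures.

81.5 mg/L

For a continuous step input, C/C₀ ≈ ½·erfc((x−vt)/(2√(Dt))).
vt = 1.38 × 1320 = 1821.6 m and 2√(Dt) = 2√(0.0637 × 1320) = 18.34 m.
Argument (x−vt)/(2√(Dt)) = (1800 − 1821.6)/18.34 = -1.178; ½·erfc(-1.178) = 0.9521.
C = 85.6 × 0.9521 = 81.5 mg/L.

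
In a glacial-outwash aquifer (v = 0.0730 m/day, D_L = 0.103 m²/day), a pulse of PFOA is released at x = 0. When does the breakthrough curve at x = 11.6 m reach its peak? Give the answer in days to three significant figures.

For the 1D instantaneous-source solution, setting ∂C/∂t = 0 at fixed x gives v²t² + 2Dt − x² = 0, so t = (√(D² + v²x²) − D)/v².
√(D² + v²x²) = √(0.103² + 0.0730² × 11.6²) = 0.8530; v² = 0.005329.
t = (0.8530 − 0.103)/0.005329 = 141 days (vs. the pure-advection estimate x/v = 159 d).

141 days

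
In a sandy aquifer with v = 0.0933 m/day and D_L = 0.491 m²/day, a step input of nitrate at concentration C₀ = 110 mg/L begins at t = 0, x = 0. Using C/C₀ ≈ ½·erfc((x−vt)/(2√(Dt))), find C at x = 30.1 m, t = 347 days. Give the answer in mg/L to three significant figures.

For a continuous step input, C/C₀ ≈ ½·erfc((x−vt)/(2√(Dt))).
vt = 0.0933 × 347 = 32.3751 m and 2√(Dt) = 2√(0.491 × 347) = 26.11 m.
Argument (x−vt)/(2√(Dt)) = (30.1 − 32.3751)/26.11 = -0.08714; ½·erfc(-0.08714) = 0.5490.
C = 110 × 0.5490 = 60.4 mg/L.

60.4 mg/L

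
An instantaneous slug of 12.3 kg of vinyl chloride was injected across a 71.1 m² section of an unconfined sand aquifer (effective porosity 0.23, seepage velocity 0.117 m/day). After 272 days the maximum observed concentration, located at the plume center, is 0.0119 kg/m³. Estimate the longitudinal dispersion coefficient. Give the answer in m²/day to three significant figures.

1.17 m²/day

At the plume center C_max = M/(n_e·A·√(4πDt)), so D = M²/(4πt·(n_e·A·C_max)²).
n_e·A·C_max = 0.23 × 71.1 × 0.0119 = 0.1946 kg/m.
D = 12.3²/(4π × 272 × 0.1946²) = 1.17 m²/day.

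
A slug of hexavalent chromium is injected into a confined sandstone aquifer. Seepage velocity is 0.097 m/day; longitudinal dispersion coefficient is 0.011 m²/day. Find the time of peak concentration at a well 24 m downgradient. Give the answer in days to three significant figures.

246 days

For the 1D instantaneous-source solution, setting ∂C/∂t = 0 at fixed x gives v²t² + 2Dt − x² = 0, so t = (√(D² + v²x²) − D)/v².
√(D² + v²x²) = √(0.011² + 0.097² × 24²) = 2.328; v² = 0.009409.
t = (2.328 − 0.011)/0.009409 = 246 days (vs. the pure-advection estimate x/v = 247 d).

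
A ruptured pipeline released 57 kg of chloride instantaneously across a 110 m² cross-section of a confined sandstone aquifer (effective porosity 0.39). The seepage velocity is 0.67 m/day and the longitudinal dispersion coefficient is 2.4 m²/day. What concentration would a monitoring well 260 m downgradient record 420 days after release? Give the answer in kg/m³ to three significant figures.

For an instantaneous plane source, C(x,t) = M/(n_e·A·√(4πDt)) · exp(−(x−vt)²/(4Dt)), with n_e·A the pore (flow) area.
Plume center vt = 0.67 × 420 = 281.4 m, so the well at 260 m is 21.4 m upgradient of the peak.
√(4πDt) = 112.5 m, giving peak height M/(n_e·A·√(4πDt)) = 57/(0.39 × 110 × 112.5) = 0.01181 kg/m³.
(x−vt)²/(4Dt) = (-21.4)²/(4 × 2.4 × 420) = 0.1136; exp(−0.1136) = 0.8926.
C = 0.01181 × 0.8926 = 0.0105 kg/m³.

0.0105 kg/m³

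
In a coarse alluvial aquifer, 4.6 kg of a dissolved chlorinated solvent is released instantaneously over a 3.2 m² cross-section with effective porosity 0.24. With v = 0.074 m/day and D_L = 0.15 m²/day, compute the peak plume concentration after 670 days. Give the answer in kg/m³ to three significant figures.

The peak of an instantaneous 1D plume sits at x = vt; there the Gaussian factor is 1 and C_max = M/(n_e·A·√(4πDt)), where n_e·A is the pore area the mass is dissolved in.
√(4πDt) = √(4π × 0.15 × 670) = 35.54 m, so C_max = 4.6/(0.24 × 3.2 × 35.54) = 0.169 kg/m³.

0.169 kg/m³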